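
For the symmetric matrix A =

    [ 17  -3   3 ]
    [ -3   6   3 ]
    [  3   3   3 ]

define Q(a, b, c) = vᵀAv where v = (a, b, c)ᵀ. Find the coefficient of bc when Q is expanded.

The coefficient of bc is A[2,3] + A[3,2] = 2·3 = 6.

6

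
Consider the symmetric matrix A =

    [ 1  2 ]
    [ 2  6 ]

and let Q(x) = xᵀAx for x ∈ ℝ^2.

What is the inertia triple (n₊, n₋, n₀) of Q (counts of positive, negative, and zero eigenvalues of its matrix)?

(2, 0, 0)

Symmetric row and column elimination reduces A to a congruent diagonal form with pivots 1, 2.
Counting signs: 2 positive.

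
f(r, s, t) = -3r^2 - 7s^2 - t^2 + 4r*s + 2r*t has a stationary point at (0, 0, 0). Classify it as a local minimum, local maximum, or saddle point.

local maximum

The Hessian at the origin is H = [[-6, 4, 2], [4, -14, 0], [2, 0, -2]].
Congruent diagonalization of H (simultaneous row and column reduction) yields pivots -6, -34/3, -20/17.
So there are 3 negative pivots.
H is negative definite, so the origin is a strict local maximum.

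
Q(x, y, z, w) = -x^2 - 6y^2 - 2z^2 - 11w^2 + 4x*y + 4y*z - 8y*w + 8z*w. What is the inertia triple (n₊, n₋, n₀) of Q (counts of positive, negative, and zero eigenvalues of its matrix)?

(0, 3, 1)

Write A = [[-1, 2, 0, 0], [2, -6, 2, -4], [0, 2, -2, 4], [0, -4, 4, -11]].
Congruent diagonalization of A (simultaneous row and column reduction) yields pivots -1, -2, 0, -3.
So there are 3 negative, 1 zero pivots.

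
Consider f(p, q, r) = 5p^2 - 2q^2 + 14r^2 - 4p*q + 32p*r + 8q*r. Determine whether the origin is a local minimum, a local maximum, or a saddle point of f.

saddle point

The Hessian at the origin is H = [[10, -4, 32], [-4, -4, 8], [32, 8, 28]].
Congruent diagonalization of H (simultaneous row and column reduction) yields pivots 10, -28/5, 20/7.
Counting signs: 2 positive, 1 negative.
H is indefinite, so the origin is a saddle point.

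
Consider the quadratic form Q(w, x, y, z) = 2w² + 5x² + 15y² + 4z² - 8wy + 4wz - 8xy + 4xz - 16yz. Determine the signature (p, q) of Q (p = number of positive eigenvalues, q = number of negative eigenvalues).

(3, 1)

The associated matrix is A = [[2, 0, -4, 2], [0, 5, -4, 2], [-4, -4, 15, -8], [2, 2, -8, 4]].
Applying the same elementary operations to the rows and columns of A produces a congruent diagonal matrix with entries 2, 5, 19/5, -6/19.
That gives 3 positive, 1 negative pivots.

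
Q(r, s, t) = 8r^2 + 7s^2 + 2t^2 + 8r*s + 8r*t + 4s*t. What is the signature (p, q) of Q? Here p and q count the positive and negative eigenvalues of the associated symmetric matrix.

(2, 0)

The symmetric matrix is A = [[8, 4, 4], [4, 7, 2], [4, 2, 2]].
Applying the same elementary operations to the rows and columns of A produces a congruent diagonal matrix with entries 8, 5, 0.
So there are 2 positive, 1 zero pivots.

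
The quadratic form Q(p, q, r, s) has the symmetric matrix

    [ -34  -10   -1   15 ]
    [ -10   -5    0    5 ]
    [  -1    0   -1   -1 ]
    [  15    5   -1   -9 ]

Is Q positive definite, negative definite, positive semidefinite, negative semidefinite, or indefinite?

Applying the same elementary operations to the rows and columns of A produces a congruent diagonal matrix with entries -34, -35/17, -13/14, -3/13.
That gives 4 negative pivots.
Hence Q is negative definite.

negative definite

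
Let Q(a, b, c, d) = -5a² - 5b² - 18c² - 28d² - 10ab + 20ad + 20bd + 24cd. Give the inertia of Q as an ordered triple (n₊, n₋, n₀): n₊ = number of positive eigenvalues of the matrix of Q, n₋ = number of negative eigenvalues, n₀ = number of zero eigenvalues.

(0, 2, 2)

Write A = [[-5, -5, 0, 10], [-5, -5, 0, 10], [0, 0, -18, 12], [10, 10, 12, -28]].
Applying the same elementary operations to the rows and columns of A produces a congruent diagonal matrix with entries -5, 0, -18, 0.
Counting signs: 2 negative, 2 zero.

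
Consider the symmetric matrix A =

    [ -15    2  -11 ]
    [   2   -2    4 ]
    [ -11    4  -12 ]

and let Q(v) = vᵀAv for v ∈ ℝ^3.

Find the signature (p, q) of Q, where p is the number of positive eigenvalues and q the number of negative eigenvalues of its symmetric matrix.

(0, 3)

Symmetric row and column elimination reduces A to a congruent diagonal form with pivots -15, -26/15, -3/13.
Counting signs: 3 negative.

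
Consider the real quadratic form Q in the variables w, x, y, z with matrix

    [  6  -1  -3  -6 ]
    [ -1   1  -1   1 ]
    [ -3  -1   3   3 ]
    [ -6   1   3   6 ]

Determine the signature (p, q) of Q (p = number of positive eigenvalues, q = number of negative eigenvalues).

(2, 1)

Row-reducing A symmetrically gives the diagonal entries 6, 5/6, -6/5, 0.
That gives 2 positive, 1 negative, 1 zero pivots.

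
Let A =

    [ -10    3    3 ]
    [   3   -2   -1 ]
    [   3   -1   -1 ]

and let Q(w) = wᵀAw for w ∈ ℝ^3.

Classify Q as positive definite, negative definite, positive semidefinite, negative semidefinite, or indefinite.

negative definite

Symmetric row and column elimination reduces A to a congruent diagonal form with pivots -10, -11/10, -1/11.
So there are 3 negative pivots.
Hence Q is negative definite.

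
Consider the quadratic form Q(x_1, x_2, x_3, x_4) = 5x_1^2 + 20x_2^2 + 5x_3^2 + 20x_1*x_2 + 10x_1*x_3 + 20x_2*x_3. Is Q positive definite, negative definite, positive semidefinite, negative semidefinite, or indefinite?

The symmetric matrix is A = [[5, 10, 5, 0], [10, 20, 10, 0], [5, 10, 5, 0], [0, 0, 0, 0]].
Row-reducing A symmetrically gives the diagonal entries 5, 0, 0, 0.
So there are 1 positive, 3 zero pivots.
Hence Q is positive semidefinite.

positive semidefinite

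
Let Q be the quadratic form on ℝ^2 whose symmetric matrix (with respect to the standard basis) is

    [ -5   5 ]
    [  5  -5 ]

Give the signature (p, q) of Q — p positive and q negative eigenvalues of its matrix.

(0, 1)

Symmetric row and column elimination reduces A to a congruent diagonal form with pivots -5, 0.
That gives 1 negative, 1 zero pivots.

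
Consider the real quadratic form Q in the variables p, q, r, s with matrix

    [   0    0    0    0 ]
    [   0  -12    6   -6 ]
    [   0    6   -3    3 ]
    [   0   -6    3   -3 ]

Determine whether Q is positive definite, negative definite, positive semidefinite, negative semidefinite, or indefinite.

Applying the same elementary operations to the rows and columns of A produces a congruent diagonal matrix with entries 0, -12, 0, 0.
Counting signs: 1 negative, 3 zero.
Hence Q is negative semidefinite.

negative semidefinite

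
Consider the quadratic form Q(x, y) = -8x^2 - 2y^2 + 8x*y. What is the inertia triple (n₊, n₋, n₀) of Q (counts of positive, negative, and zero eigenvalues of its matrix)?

Write A = [[-8, 4], [4, -2]].
Applying the same elementary operations to the rows and columns of A produces a congruent diagonal matrix with entries -8, 0.
Counting signs: 1 negative, 1 zero.

(0, 1, 1)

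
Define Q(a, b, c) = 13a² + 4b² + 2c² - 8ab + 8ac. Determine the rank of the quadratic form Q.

3

The associated matrix is A = [[13, -4, 4], [-4, 4, 0], [4, 0, 2]].
Applying the same elementary operations to the rows and columns of A produces a congruent diagonal matrix with entries 13, 36/13, 2/9.
Counting signs: 3 positive.
The rank is the number of nonzero pivots: 3.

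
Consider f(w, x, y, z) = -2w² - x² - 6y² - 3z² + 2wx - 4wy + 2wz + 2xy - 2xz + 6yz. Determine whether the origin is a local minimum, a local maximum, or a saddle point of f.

The Hessian at the origin is H = [[-4, 2, -4, 2], [2, -2, 2, -2], [-4, 2, -12, 6], [2, -2, 6, -6]].
Row-reducing H symmetrically gives the diagonal entries -4, -1, -8, -2.
That gives 4 negative pivots.
H is negative definite, so the origin is a strict local maximum.

local maximum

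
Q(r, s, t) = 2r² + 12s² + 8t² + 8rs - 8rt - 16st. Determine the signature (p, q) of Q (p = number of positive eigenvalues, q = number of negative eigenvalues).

The symmetric matrix is A = [[2, 4, -4], [4, 12, -8], [-4, -8, 8]].
Congruent diagonalization of A (simultaneous row and column reduction) yields pivots 2, 4, 0.
So there are 2 positive, 1 zero pivots.

(2, 0)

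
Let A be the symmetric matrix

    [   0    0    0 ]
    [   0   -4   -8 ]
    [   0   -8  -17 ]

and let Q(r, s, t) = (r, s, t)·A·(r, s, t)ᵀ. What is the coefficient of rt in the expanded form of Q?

0

The coefficient of rt is A[1,3] + A[3,1] = 2·0 = 0.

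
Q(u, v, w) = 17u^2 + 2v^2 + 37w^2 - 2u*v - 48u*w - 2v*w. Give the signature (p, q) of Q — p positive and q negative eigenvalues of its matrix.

(3, 0)

The associated matrix is A = [[17, -1, -24], [-1, 2, -1], [-24, -1, 37]].
Congruent diagonalization of A (simultaneous row and column reduction) yields pivots 17, 33/17, 4/33.
So there are 3 positive pivots.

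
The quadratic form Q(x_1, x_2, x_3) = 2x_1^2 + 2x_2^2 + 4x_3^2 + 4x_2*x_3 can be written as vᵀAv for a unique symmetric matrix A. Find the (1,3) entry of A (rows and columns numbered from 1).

The coefficient of x_1·x_3 in Q is 0. For a symmetric A this equals A[1,3] + A[3,1] = 2·A[1,3].
So A[1,3] = 0/2 = 0.

0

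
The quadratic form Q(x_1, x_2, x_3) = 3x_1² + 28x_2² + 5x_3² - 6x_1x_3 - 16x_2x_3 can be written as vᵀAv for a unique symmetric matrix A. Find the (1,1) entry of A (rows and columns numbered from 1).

The coefficient of x_1² in Q is 3, and that is exactly A[1,1].

3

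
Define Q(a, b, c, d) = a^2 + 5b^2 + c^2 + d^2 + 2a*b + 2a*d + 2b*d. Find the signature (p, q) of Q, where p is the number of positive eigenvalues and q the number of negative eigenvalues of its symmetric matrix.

(3, 0)

The symmetric matrix is A = [[1, 1, 0, 1], [1, 5, 0, 1], [0, 0, 1, 0], [1, 1, 0, 1]].
Applying the same elementary operations to the rows and columns of A produces a congruent diagonal matrix with entries 1, 4, 1, 0.
Counting signs: 3 positive, 1 zero.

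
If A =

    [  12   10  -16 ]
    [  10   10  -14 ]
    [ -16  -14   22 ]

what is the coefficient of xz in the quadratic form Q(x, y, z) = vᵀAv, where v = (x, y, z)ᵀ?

The coefficient of xz is A[1,3] + A[3,1] = 2·(-16) = -32.

-32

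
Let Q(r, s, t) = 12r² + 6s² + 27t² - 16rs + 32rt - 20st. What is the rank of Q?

3

The associated matrix is A = [[12, -8, 16], [-8, 6, -10], [16, -10, 27]].
An LDLᵀ factorisation of A has diagonal entries 12, 2/3, 5.
That gives 3 positive pivots.
The rank is the number of nonzero pivots: 3.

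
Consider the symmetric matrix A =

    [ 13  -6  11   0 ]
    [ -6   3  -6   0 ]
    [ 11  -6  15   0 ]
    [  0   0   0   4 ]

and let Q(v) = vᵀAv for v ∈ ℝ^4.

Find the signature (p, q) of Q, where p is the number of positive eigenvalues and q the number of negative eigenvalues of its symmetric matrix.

(4, 0)

Row-reducing A symmetrically gives the diagonal entries 13, 3/13, 2, 4.
Counting signs: 4 positive.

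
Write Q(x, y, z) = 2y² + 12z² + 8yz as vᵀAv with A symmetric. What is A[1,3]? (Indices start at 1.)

0

The coefficient of x·z in Q is 0. For a symmetric A this equals A[1,3] + A[3,1] = 2·A[1,3].
So A[1,3] = 0/2 = 0.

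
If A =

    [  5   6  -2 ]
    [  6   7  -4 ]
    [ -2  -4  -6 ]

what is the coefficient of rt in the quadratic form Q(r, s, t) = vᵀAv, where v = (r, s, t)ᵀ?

-4

The coefficient of rt is A[1,3] + A[3,1] = 2·(-2) = -4.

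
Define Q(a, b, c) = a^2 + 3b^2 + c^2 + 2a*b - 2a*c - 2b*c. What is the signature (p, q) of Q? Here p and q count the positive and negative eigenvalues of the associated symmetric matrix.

The symmetric matrix is A = [[1, 1, -1], [1, 3, -1], [-1, -1, 1]].
Applying the same elementary operations to the rows and columns of A produces a congruent diagonal matrix with entries 1, 2, 0.
So there are 2 positive, 1 zero pivots.

(2, 0)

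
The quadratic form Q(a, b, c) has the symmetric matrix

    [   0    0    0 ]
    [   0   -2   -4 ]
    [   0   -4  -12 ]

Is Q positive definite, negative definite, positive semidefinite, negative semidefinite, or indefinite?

Symmetric row and column elimination reduces A to a congruent diagonal form with pivots 0, -2, -4.
So there are 2 negative, 1 zero pivots.
Hence Q is negative semidefinite.

negative semidefinite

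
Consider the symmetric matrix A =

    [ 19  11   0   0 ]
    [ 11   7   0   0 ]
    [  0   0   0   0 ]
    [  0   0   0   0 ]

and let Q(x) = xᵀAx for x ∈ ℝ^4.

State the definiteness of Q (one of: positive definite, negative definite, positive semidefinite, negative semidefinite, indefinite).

Symmetric row and column elimination reduces A to a congruent diagonal form with pivots 19, 12/19, 0, 0.
Counting signs: 2 positive, 2 zero.
Hence Q is positive semidefinite.

positive semidefinite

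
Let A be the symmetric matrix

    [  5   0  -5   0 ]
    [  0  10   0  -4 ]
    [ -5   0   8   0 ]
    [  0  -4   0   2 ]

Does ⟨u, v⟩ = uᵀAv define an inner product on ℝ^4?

An LDLᵀ factorisation of A has diagonal entries 5, 10, 3, 2/5.
That gives 4 positive pivots.
Hence Q is positive definite.
⟨·,·⟩ is an inner product exactly when A is positive definite.

yes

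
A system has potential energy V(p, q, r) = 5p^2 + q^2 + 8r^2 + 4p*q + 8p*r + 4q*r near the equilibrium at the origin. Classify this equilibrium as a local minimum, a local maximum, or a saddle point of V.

The Hessian at the origin is H = [[10, 4, 8], [4, 2, 4], [8, 4, 16]].
Symmetric row and column elimination reduces H to a congruent diagonal form with pivots 10, 2/5, 8.
That gives 3 positive pivots.
H is positive definite, so the origin is a strict local minimum.

local minimum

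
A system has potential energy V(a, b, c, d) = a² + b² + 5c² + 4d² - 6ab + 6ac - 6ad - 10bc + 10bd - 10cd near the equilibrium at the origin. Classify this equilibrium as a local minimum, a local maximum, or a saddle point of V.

saddle point

The Hessian at the origin is H = [[2, -6, 6, -6], [-6, 2, -10, 10], [6, -10, 10, -10], [-6, 10, -10, 8]].
An LDLᵀ factorisation of H has diagonal entries 2, -16, -4, -2.
So there are 1 positive, 3 negative pivots.
H is indefinite, so the origin is a saddle point.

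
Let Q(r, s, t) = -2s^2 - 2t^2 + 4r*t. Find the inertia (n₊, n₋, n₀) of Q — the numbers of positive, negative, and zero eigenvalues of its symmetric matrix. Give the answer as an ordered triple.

The symmetric matrix is A = [[0, 0, 2], [0, -2, 0], [2, 0, -2]].
By Sylvester's law of inertia any congruent diagonalization of A has 1 positive, 2 negative and 0 zero entries.

(1, 2, 0)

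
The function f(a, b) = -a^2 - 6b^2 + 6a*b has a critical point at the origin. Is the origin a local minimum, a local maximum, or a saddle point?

The Hessian at the origin is H = [[-2, 6], [6, -12]].
det H = -2·-12 − (6)² = -12 < 0, so H is indefinite.
Therefore the origin is a saddle point.

saddle point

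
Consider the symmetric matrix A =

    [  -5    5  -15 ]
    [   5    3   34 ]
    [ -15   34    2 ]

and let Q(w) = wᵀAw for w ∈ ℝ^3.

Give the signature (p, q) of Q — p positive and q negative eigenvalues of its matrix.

Row-reducing A symmetrically gives the diagonal entries -5, 8, 15/8.
So there are 2 positive, 1 negative pivots.

(2, 1)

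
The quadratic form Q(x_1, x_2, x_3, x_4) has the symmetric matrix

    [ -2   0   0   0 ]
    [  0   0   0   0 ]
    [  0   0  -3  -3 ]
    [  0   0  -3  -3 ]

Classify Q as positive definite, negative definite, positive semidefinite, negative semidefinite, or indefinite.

Symmetric row and column elimination reduces A to a congruent diagonal form with pivots -2, 0, -3, 0.
Counting signs: 2 negative, 2 zero.
Hence Q is negative semidefinite.

negative semidefinite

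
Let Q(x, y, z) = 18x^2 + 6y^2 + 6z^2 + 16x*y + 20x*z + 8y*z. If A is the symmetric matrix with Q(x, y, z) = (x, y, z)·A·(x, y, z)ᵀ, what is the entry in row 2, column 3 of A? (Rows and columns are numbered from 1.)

4

The coefficient of y·z in Q is 8. For a symmetric A this equals A[2,3] + A[3,2] = 2·A[2,3].
So A[2,3] = 8/2 = 4.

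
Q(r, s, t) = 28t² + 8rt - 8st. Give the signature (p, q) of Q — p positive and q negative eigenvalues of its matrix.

(1, 1)

The symmetric matrix is A = [[0, 0, 4], [0, 0, -4], [4, -4, 28]].
By Sylvester's law of inertia any congruent diagonalization of A has 1 positive, 1 negative and 1 zero entries.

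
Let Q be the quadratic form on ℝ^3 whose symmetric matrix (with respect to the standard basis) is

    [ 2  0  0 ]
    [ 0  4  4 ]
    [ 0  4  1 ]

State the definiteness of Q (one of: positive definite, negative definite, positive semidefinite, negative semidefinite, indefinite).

Applying the same elementary operations to the rows and columns of A produces a congruent diagonal matrix with entries 2, 4, -3.
So there are 2 positive, 1 negative pivots.
Hence Q is indefinite.

indefinite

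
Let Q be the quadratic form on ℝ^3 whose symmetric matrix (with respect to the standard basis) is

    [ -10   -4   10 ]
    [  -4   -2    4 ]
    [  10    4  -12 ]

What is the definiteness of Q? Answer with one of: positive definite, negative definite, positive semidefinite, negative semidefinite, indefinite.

Leading principal minors: Δ_1 = -10, Δ_2 = 4, Δ_3 = -8.
The signs alternate starting with Δ_1 < 0, so by Sylvester's criterion Q is negative definite.

negative definite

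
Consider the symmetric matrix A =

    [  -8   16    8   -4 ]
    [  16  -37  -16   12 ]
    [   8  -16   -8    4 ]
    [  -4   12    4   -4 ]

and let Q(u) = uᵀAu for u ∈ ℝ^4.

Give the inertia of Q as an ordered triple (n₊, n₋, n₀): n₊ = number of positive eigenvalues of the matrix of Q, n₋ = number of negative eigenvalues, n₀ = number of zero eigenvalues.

(1, 2, 1)

Congruent diagonalization of A (simultaneous row and column reduction) yields pivots -8, -5, 0, 6/5.
So there are 1 positive, 2 negative, 1 zero pivots.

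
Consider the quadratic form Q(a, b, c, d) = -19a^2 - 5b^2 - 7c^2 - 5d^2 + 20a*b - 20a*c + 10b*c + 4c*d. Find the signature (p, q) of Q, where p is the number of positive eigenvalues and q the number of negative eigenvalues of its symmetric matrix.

Write A = [[-19, 10, -10, 0], [10, -5, 5, 0], [-10, 5, -7, 2], [0, 0, 2, -5]].
Congruent diagonalization of A (simultaneous row and column reduction) yields pivots -19, 5/19, -2, -3.
So there are 1 positive, 3 negative pivots.

(1, 3)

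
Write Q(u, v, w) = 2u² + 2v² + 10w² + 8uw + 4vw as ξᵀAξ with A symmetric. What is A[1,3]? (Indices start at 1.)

The coefficient of u·w in Q is 8. For a symmetric A this equals A[1,3] + A[3,1] = 2·A[1,3].
So A[1,3] = 8/2 = 4.

4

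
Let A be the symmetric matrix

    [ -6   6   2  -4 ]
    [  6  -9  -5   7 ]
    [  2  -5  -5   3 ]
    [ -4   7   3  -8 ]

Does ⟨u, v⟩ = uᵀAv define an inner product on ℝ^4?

Applying the same elementary operations to the rows and columns of A produces a congruent diagonal matrix with entries -6, -3, -4/3, -1.
So there are 4 negative pivots.
Hence Q is negative definite.
⟨·,·⟩ is an inner product exactly when A is positive definite.

no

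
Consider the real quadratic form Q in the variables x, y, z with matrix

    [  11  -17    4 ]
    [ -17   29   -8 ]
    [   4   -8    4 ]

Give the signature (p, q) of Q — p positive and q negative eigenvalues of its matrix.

(3, 0)

Symmetric row and column elimination reduces A to a congruent diagonal form with pivots 11, 30/11, 4/3.
Counting signs: 3 positive.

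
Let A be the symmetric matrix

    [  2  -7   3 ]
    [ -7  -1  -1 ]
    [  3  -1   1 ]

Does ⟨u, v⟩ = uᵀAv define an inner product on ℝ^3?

Applying the same elementary operations to the rows and columns of A produces a congruent diagonal matrix with entries 2, -51/2, 2/51.
So there are 2 positive, 1 negative pivots.
Hence Q is indefinite.
⟨·,·⟩ is an inner product exactly when A is positive definite.

no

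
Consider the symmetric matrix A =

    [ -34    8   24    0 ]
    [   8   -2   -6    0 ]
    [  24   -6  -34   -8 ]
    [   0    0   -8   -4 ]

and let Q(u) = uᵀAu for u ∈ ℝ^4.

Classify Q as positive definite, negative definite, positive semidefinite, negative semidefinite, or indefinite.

Congruent diagonalization of A (simultaneous row and column reduction) yields pivots -34, -2/17, -16, 0.
Counting signs: 3 negative, 1 zero.
Hence Q is negative semidefinite.

negative semidefinite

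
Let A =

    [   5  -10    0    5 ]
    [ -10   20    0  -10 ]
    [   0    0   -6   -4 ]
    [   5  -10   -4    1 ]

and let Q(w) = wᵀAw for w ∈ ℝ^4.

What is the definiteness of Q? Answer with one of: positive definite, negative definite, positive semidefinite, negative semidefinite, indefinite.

Row-reducing A symmetrically gives the diagonal entries 5, 0, -6, -4/3.
Counting signs: 1 positive, 2 negative, 1 zero.
Hence Q is indefinite.

indefinite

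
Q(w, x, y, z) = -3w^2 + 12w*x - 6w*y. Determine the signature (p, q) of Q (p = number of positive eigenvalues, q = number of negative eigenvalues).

(1, 1)

Write A = [[-3, 6, -3, 0], [6, 0, 0, 0], [-3, 0, 0, 0], [0, 0, 0, 0]].
Symmetric row and column elimination reduces A to a congruent diagonal form with pivots -3, 12, 0, 0.
Counting signs: 1 positive, 1 negative, 2 zero.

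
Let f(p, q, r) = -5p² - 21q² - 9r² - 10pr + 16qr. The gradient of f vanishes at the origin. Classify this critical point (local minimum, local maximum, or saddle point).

local maximum

The Hessian at the origin is H = [[-10, 0, -10], [0, -42, 16], [-10, 16, -18]].
Row-reducing H symmetrically gives the diagonal entries -10, -42, -40/21.
Counting signs: 3 negative.
H is negative definite, so the origin is a strict local maximum.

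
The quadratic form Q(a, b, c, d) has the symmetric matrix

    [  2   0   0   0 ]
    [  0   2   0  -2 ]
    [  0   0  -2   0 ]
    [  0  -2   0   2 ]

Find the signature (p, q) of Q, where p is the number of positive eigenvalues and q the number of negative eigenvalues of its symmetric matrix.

Applying the same elementary operations to the rows and columns of A produces a congruent diagonal matrix with entries 2, 2, -2, 0.
So there are 2 positive, 1 negative, 1 zero pivots.

(2, 1)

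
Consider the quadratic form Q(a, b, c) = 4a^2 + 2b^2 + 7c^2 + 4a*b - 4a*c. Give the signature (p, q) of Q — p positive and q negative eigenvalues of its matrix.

The symmetric matrix is A = [[4, 2, -2], [2, 2, 0], [-2, 0, 7]].
Applying the same elementary operations to the rows and columns of A produces a congruent diagonal matrix with entries 4, 1, 5.
So there are 3 positive pivots.

(3, 0)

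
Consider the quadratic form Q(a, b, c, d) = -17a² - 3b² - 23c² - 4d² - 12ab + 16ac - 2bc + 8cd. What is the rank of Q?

Write A = [[-17, -6, 8, 0], [-6, -3, -1, 0], [8, -1, -23, 4], [0, 0, 4, -4]].
Symmetric row and column elimination reduces A to a congruent diagonal form with pivots -17, -15/17, -8/3, 2.
So there are 1 positive, 3 negative pivots.
The rank is the number of nonzero pivots: 4.

4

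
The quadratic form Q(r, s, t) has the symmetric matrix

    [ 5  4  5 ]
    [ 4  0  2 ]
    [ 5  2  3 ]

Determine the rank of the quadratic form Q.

3

Symmetric row and column elimination reduces A to a congruent diagonal form with pivots 5, -16/5, -3/4.
Counting signs: 1 positive, 2 negative.
The rank is the number of nonzero pivots: 3.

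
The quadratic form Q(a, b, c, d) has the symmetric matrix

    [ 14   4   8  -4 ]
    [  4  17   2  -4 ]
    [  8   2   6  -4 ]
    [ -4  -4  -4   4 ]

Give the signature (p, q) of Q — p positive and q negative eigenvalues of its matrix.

Congruent diagonalization of A (simultaneous row and column reduction) yields pivots 14, 111/7, 158/111, 12/79.
Counting signs: 4 positive.

(4, 0)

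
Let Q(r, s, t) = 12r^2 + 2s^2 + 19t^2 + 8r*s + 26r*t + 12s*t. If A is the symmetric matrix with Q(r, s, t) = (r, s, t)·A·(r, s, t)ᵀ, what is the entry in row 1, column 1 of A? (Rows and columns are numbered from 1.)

The coefficient of r^2 in Q is 12, and that is exactly A[1,1].

12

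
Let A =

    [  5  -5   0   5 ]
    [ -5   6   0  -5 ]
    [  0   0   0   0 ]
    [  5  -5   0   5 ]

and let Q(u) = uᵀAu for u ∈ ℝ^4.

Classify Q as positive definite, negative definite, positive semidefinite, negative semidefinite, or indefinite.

positive semidefinite

Applying the same elementary operations to the rows and columns of A produces a congruent diagonal matrix with entries 5, 1, 0, 0.
That gives 2 positive, 2 zero pivots.
Hence Q is positive semidefinite.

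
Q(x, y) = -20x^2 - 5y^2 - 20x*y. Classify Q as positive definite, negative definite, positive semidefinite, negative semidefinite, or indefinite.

negative semidefinite

The symmetric matrix of Q is [[-20, -10], [-10, -5]].
For the 2×2 matrix [[-20, -10], [-10, -5]]: det = -20·-5 − (-10)² = 0, trace = -25.
det = 0 so one eigenvalue is zero; the form is semidefinite with the sign of the trace.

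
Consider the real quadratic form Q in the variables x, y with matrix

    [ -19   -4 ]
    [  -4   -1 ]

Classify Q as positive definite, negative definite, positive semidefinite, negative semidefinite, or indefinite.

negative definite

Leading principal minors: Δ_1 = -19, Δ_2 = 3.
The signs alternate starting with Δ_1 < 0, so by Sylvester's criterion Q is negative definite.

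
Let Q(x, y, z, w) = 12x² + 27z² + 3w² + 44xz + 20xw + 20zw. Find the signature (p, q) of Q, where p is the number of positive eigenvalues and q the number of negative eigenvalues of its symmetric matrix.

(1, 2)

The associated matrix is A = [[12, 0, 22, 10], [0, 0, 0, 0], [22, 0, 27, 10], [10, 0, 10, 3]].
Symmetric row and column elimination reduces A to a congruent diagonal form with pivots 12, 0, -40/3, -1/8.
So there are 1 positive, 2 negative, 1 zero pivots.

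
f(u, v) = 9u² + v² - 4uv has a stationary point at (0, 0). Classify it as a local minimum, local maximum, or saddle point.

local minimum

The Hessian at the origin is H = [[18, -4], [-4, 2]].
det H = 18·2 − (-4)² = 20 > 0 and H[1,1] = 18 > 0, so H is positive definite.
Therefore the origin is a local minimum.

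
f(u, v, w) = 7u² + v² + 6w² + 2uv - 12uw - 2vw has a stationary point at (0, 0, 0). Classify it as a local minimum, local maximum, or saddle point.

local minimum

The Hessian at the origin is H = [[14, 2, -12], [2, 2, -2], [-12, -2, 12]].
An LDLᵀ factorisation of H has diagonal entries 14, 12/7, 5/3.
Counting signs: 3 positive.
H is positive definite, so the origin is a strict local minimum.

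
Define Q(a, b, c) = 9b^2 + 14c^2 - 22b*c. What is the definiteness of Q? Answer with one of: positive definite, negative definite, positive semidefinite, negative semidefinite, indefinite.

positive semidefinite

The symmetric matrix is A = [[0, 0, 0], [0, 9, -11], [0, -11, 14]].
Congruent diagonalization of A (simultaneous row and column reduction) yields pivots 0, 9, 5/9.
So there are 2 positive, 1 zero pivots.
Hence Q is positive semidefinite.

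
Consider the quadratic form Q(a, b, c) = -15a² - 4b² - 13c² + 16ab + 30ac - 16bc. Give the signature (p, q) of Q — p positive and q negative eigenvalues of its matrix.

(2, 1)

Write A = [[-15, 8, 15], [8, -4, -8], [15, -8, -13]].
Row-reducing A symmetrically gives the diagonal entries -15, 4/15, 2.
So there are 2 positive, 1 negative pivots.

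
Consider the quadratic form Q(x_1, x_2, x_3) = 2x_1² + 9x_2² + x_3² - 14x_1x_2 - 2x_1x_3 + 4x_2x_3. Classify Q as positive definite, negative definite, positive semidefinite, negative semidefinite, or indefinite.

indefinite

Write A = [[2, -7, -1], [-7, 9, 2], [-1, 2, 1]].
Congruent diagonalization of A (simultaneous row and column reduction) yields pivots 2, -31/2, 20/31.
So there are 2 positive, 1 negative pivots.
Hence Q is indefinite.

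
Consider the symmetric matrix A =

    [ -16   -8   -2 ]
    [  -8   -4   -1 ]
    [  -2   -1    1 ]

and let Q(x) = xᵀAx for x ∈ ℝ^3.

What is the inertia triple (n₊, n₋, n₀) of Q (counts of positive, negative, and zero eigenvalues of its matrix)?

Applying the same elementary operations to the rows and columns of A produces a congruent diagonal matrix with entries -16, 0, 5/4.
Counting signs: 1 positive, 1 negative, 1 zero.

(1, 1, 1)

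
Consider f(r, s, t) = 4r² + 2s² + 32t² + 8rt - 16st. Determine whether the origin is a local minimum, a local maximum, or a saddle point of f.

The Hessian at the origin is H = [[8, 0, 8], [0, 4, -16], [8, -16, 64]].
Applying the same elementary operations to the rows and columns of H produces a congruent diagonal matrix with entries 8, 4, -8.
So there are 2 positive, 1 negative pivots.
H is indefinite, so the origin is a saddle point.

saddle point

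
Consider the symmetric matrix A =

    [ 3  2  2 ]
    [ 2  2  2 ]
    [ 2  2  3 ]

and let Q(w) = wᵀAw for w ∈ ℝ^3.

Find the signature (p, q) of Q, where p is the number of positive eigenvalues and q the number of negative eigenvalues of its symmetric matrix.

(3, 0)

Congruent diagonalization of A (simultaneous row and column reduction) yields pivots 3, 2/3, 1.
So there are 3 positive pivots.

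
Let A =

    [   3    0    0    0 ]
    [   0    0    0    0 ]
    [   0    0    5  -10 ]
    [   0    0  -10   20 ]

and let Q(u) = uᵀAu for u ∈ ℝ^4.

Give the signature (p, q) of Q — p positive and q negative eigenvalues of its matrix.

(2, 0)

Applying the same elementary operations to the rows and columns of A produces a congruent diagonal matrix with entries 3, 0, 5, 0.
So there are 2 positive, 2 zero pivots.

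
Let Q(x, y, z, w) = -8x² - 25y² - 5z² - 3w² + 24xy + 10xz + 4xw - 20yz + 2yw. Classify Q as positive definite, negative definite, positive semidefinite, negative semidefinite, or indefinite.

The symmetric matrix is A = [[-8, 12, 5, 2], [12, -25, -10, 1], [5, -10, -5, 0], [2, 1, 0, -3]].
Applying the same elementary operations to the rows and columns of A produces a congruent diagonal matrix with entries -8, -7, -55/56, -2/11.
So there are 4 negative pivots.
Hence Q is negative definite.

negative definite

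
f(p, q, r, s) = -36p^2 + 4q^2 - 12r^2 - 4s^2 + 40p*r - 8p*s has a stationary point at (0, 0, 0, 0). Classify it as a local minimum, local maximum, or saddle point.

The Hessian at the origin is H = [[-72, 0, 40, -8], [0, 8, 0, 0], [40, 0, -24, 0], [-8, 0, 0, -8]].
Applying the same elementary operations to the rows and columns of H produces a congruent diagonal matrix with entries -72, 8, -16/9, 4.
So there are 2 positive, 2 negative pivots.
H is indefinite, so the origin is a saddle point.

saddle point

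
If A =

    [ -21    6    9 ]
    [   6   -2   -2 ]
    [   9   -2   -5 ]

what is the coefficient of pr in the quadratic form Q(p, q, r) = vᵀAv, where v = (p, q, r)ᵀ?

18

The coefficient of pr is A[1,3] + A[3,1] = 2·9 = 18.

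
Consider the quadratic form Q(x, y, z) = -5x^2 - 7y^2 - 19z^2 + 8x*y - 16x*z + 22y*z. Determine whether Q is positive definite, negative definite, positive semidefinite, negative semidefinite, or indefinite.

The symmetric matrix of Q is A = [[-5, 4, -8], [4, -7, 11], [-8, 11, -19]].
Leading principal minors: Δ_1 = -5, Δ_2 = 19, Δ_3 = -12.
The signs alternate starting with Δ_1 < 0, so by Sylvester's criterion Q is negative definite.

negative definite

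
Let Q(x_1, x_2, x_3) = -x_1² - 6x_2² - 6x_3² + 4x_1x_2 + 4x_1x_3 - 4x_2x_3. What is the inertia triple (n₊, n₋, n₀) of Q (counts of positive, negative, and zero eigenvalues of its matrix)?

(0, 2, 1)

Write A = [[-1, 2, 2], [2, -6, -2], [2, -2, -6]].
Symmetric row and column elimination reduces A to a congruent diagonal form with pivots -1, -2, 0.
Counting signs: 2 negative, 1 zero.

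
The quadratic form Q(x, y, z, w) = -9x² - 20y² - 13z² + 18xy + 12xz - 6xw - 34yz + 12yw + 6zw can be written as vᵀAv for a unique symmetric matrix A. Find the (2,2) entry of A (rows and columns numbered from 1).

-20

The coefficient of y² in Q is -20, and that is exactly A[2,2].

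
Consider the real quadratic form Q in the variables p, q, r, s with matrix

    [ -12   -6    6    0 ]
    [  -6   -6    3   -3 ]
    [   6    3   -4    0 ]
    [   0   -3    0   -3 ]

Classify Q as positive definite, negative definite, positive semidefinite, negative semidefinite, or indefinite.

Symmetric row and column elimination reduces A to a congruent diagonal form with pivots -12, -3, -1, 0.
Counting signs: 3 negative, 1 zero.
Hence Q is negative semidefinite.

negative semidefinite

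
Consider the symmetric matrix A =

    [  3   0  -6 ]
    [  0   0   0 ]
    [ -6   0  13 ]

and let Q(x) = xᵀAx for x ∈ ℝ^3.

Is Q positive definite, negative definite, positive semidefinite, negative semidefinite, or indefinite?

Applying the same elementary operations to the rows and columns of A produces a congruent diagonal matrix with entries 3, 0, 1.
Counting signs: 2 positive, 1 zero.
Hence Q is positive semidefinite.

positive semidefinite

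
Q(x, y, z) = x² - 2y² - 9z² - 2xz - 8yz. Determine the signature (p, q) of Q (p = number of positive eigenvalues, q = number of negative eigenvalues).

The associated matrix is A = [[1, 0, -1], [0, -2, -4], [-1, -4, -9]].
An LDLᵀ factorisation of A has diagonal entries 1, -2, -2.
Counting signs: 1 positive, 2 negative.

(1, 2)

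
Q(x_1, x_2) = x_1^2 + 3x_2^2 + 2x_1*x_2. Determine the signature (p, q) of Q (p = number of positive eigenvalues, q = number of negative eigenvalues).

(2, 0)

The associated matrix is A = [[1, 1], [1, 3]].
Congruent diagonalization of A (simultaneous row and column reduction) yields pivots 1, 2.
Counting signs: 2 positive.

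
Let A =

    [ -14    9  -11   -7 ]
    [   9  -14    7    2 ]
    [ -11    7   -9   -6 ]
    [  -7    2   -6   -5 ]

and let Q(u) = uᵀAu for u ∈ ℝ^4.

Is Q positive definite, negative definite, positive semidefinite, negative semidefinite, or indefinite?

negative definite

Leading principal minors: Δ_1 = -14, Δ_2 = 115, Δ_3 = -41, Δ_4 = 4.
The signs alternate starting with Δ_1 < 0, so by Sylvester's criterion Q is negative definite.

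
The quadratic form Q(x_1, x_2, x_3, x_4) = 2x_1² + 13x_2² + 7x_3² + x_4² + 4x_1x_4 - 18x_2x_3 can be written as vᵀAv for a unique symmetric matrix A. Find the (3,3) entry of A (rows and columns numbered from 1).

7

The coefficient of x_3² in Q is 7, and that is exactly A[3,3].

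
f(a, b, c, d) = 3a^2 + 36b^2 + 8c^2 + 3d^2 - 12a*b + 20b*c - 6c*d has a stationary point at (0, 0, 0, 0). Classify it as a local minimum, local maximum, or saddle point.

The Hessian at the origin is H = [[6, -12, 0, 0], [-12, 72, 20, 0], [0, 20, 16, -6], [0, 0, -6, 6]].
Symmetric row and column elimination reduces H to a congruent diagonal form with pivots 6, 48, 23/3, 30/23.
So there are 4 positive pivots.
H is positive definite, so the origin is a strict local minimum.

local minimum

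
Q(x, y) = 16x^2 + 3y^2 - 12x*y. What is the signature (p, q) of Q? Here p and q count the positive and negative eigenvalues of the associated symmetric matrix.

The associated matrix is A = [[16, -6], [-6, 3]].
Applying the same elementary operations to the rows and columns of A produces a congruent diagonal matrix with entries 16, 3/4.
That gives 2 positive pivots.

(2, 0)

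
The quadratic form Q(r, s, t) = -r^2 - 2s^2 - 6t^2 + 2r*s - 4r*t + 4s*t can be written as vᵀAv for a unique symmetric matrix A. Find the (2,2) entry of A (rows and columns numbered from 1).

-2

The coefficient of s^2 in Q is -2, and that is exactly A[2,2].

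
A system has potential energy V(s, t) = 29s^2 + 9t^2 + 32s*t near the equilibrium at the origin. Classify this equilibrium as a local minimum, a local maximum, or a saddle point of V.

local minimum

The Hessian at the origin is H = [[58, 32], [32, 18]].
det H = 58·18 − (32)² = 20 > 0 and H[1,1] = 58 > 0, so H is positive definite.
Therefore the origin is a local minimum.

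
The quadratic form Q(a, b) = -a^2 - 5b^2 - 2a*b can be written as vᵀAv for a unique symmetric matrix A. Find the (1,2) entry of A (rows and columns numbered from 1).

The coefficient of a·b in Q is -2. For a symmetric A this equals A[1,2] + A[2,1] = 2·A[1,2].
So A[1,2] = -2/2 = -1.

-1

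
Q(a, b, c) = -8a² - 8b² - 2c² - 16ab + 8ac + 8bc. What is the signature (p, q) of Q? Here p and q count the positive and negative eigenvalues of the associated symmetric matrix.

(0, 1)

The associated matrix is A = [[-8, -8, 4], [-8, -8, 4], [4, 4, -2]].
Applying the same elementary operations to the rows and columns of A produces a congruent diagonal matrix with entries -8, 0, 0.
Counting signs: 1 negative, 2 zero.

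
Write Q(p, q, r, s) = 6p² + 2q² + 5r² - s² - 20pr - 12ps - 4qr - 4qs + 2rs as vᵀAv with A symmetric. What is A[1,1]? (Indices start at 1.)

6

The coefficient of p² in Q is 6, and that is exactly A[1,1].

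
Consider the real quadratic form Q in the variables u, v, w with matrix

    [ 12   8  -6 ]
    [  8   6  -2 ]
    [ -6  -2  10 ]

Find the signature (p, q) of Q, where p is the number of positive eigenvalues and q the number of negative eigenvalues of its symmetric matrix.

An LDLᵀ factorisation of A has diagonal entries 12, 2/3, 1.
Counting signs: 3 positive.

(3, 0)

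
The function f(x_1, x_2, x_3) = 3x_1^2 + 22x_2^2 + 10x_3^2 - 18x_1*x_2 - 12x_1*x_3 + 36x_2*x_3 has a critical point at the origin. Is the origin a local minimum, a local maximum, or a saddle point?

saddle point

The Hessian at the origin is H = [[6, -18, -12], [-18, 44, 36], [-12, 36, 20]].
Row-reducing H symmetrically gives the diagonal entries 6, -10, -4.
Counting signs: 1 positive, 2 negative.
H is indefinite, so the origin is a saddle point.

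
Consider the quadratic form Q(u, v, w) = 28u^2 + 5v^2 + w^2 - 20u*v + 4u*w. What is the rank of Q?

The symmetric matrix is A = [[28, -10, 2], [-10, 5, 0], [2, 0, 1]].
Congruent diagonalization of A (simultaneous row and column reduction) yields pivots 28, 10/7, 1/2.
So there are 3 positive pivots.
The rank is the number of nonzero pivots: 3.

3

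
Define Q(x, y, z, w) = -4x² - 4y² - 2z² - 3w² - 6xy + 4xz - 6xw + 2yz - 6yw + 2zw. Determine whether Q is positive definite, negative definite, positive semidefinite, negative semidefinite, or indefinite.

negative definite

The symmetric matrix of Q is A = [[-4, -3, 2, -3], [-3, -4, 1, -3], [2, 1, -2, 1], [-3, -3, 1, -3]].
Leading principal minors: Δ_1 = -4, Δ_2 = 7, Δ_3 = -6, Δ_4 = 2.
The signs alternate starting with Δ_1 < 0, so by Sylvester's criterion Q is negative definite.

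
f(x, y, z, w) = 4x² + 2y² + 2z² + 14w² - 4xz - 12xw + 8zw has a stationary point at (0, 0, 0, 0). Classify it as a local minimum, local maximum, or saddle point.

The Hessian at the origin is H = [[8, 0, -4, -12], [0, 4, 0, 0], [-4, 0, 4, 8], [-12, 0, 8, 28]].
Row-reducing H symmetrically gives the diagonal entries 8, 4, 2, 8.
That gives 4 positive pivots.
H is positive definite, so the origin is a strict local minimum.

local minimum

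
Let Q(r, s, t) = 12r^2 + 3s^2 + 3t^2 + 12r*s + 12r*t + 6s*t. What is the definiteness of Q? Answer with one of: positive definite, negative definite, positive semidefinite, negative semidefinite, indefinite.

The associated matrix is A = [[12, 6, 6], [6, 3, 3], [6, 3, 3]].
Applying the same elementary operations to the rows and columns of A produces a congruent diagonal matrix with entries 12, 0, 0.
That gives 1 positive, 2 zero pivots.
Hence Q is positive semidefinite.

positive semidefinite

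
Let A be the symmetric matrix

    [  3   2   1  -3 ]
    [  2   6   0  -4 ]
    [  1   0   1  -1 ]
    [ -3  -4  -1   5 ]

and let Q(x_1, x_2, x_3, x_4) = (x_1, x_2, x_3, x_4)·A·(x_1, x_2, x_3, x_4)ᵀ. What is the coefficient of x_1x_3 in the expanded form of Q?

The coefficient of x_1x_3 is A[1,3] + A[3,1] = 2·1 = 2.

2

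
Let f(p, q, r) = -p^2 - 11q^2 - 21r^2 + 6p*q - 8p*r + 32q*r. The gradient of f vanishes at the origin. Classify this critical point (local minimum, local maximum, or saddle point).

The Hessian at the origin is H = [[-2, 6, -8], [6, -22, 32], [-8, 32, -42]].
Row-reducing H symmetrically gives the diagonal entries -2, -4, 6.
So there are 1 positive, 2 negative pivots.
H is indefinite, so the origin is a saddle point.

saddle point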